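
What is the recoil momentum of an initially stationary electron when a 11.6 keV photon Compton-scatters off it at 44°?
4.6301e-24 kg·m/s

The electron is initially at rest, so by conservation of momentum:
p⃗_e = p⃗₀ − p⃗'  (incident photon momentum minus scattered photon momentum)

Photon momentum magnitudes (p = h/λ = E/c):
λ₀ = hc/E₀ = 106.8829 pm → p₀ = h/λ₀ = 6.1994e-24 kg·m/s
Δλ = λ_C(1 − cos 44°) = 0.6810 pm
λ' = 107.5639 pm → p' = h/λ' = 6.1601e-24 kg·m/s

The scattered photon makes angle θ = 44° with the incident direction, so by the law of cosines:
|p⃗_e|² = p₀² + p'² − 2p₀p'cos θ
|p⃗_e|² = (6.1994e-24)² + (6.1601e-24)² − 2·6.1994e-24·6.1601e-24·cos(44°)
|p⃗_e| = 4.6301e-24 kg·m/s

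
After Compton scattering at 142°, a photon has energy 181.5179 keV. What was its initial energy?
497.5004 keV

Convert final energy to wavelength (hc ≈ 1239.842 keV·pm):
λ' = hc/E' = 1239.842 / 181.5179 = 6.8304 pm

Calculate the Compton shift:
Δλ = λ_C(1 - cos(142°))
Δλ = 2.4263 × (1 - cos(142°))
Δλ = 4.3383 pm

Initial wavelength:
λ = λ' - Δλ = 6.8304 - 4.3383 = 2.4921 pm

Initial energy:
E = hc/λ = 1239.842 / 2.4921 = 497.5004 keV

(Intermediate values are shown rounded; full precision is carried through to the final answer.)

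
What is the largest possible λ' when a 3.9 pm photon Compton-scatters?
8.7526 pm (at θ = 180°)

The Compton shift is Δλ = λ_C(1 − cos θ).

Since cos θ ranges from −1 to 1, the factor (1 − cos θ) ranges from 0 to 2; the maximum shift occurs at θ = 180° (backscattering):
Δλ_max = 2λ_C = 2 × 2.4263 pm = 4.8526 pm

Maximum scattered wavelength:
λ'_max = λ₀ + Δλ_max = 3.9 + 4.8526 = 8.7526 pm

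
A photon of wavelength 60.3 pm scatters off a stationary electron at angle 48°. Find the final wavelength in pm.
61.1028 pm

Using the Compton scattering formula:
λ' = λ + Δλ = λ + λ_C(1 - cos θ)

Given:
- Initial wavelength λ = 60.3 pm
- Scattering angle θ = 48°
- Compton wavelength λ_C ≈ 2.4263 pm

Calculate the shift:
Δλ = 2.4263 × (1 - cos(48°))
Δλ = 2.4263 × 0.3309
Δλ = 0.8028 pm

Final wavelength:
λ' = 60.3 + 0.8028 = 61.1028 pm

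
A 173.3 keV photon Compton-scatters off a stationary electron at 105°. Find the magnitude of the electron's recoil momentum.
1.2610e-22 kg·m/s

The electron is initially at rest, so by conservation of momentum:
p⃗_e = p⃗₀ − p⃗'  (incident photon momentum minus scattered photon momentum)

Photon momentum magnitudes (p = h/λ = E/c):
λ₀ = hc/E₀ = 7.1543 pm → p₀ = h/λ₀ = 9.2616e-23 kg·m/s
Δλ = λ_C(1 − cos 105°) = 3.0543 pm
λ' = 10.2086 pm → p' = h/λ' = 6.4907e-23 kg·m/s

The scattered photon makes angle θ = 105° with the incident direction, so by the law of cosines:
|p⃗_e|² = p₀² + p'² − 2p₀p'cos θ
|p⃗_e|² = (9.2616e-23)² + (6.4907e-23)² − 2·9.2616e-23·6.4907e-23·cos(105°)
|p⃗_e| = 1.2610e-22 kg·m/s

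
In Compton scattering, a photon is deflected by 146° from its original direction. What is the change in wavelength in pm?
4.4378 pm

Using the Compton scattering formula:
Δλ = λ_C(1 - cos θ)

where λ_C = h/(m_e·c) ≈ 2.4263 pm is the Compton wavelength of an electron.

For θ = 146°:
cos(146°) = -0.8290
1 - cos(146°) = 1.8290

Δλ = 2.4263 × 1.8290
Δλ = 4.4378 pm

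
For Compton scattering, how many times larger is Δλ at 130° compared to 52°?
130° produces the larger shift by a factor of 4.274

Calculate both shifts using Δλ = λ_C(1 - cos θ):

For θ₁ = 52°:
Δλ₁ = 2.4263 × (1 - cos(52°))
Δλ₁ = 2.4263 × 0.3843
Δλ₁ = 0.9325 pm

For θ₂ = 130°:
Δλ₂ = 2.4263 × (1 - cos(130°))
Δλ₂ = 2.4263 × 1.6428
Δλ₂ = 3.9859 pm

The 130° angle produces the larger shift.
Ratio: 3.9859/0.9325 = 4.274

(Intermediate values are shown rounded; full precision is carried through to the final answer.)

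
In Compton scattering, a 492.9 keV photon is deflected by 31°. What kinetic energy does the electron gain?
59.6856 keV

By energy conservation: K_e = E_initial - E_final

First find the scattered photon energy:
Initial wavelength: λ = hc/E = 2.5154 pm
Compton shift: Δλ = λ_C(1 - cos(31°)) = 0.3466 pm
Final wavelength: λ' = 2.5154 + 0.3466 = 2.8620 pm
Final photon energy: E' = hc/λ' = 433.2144 keV

Electron kinetic energy:
K_e = E - E' = 492.9000 - 433.2144 = 59.6856 keV

(Intermediate values are shown rounded; full precision is carried through to the final answer.)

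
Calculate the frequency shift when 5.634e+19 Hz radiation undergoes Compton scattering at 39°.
5.197e+18 Hz (decrease)

Convert frequency to wavelength (c = 299792458 m/s):
λ₀ = c/f₀ = 299792458/5.634e+19 = 5.3211299e-12 m = 5.3211 pm

Calculate Compton shift:
Δλ = λ_C(1 - cos(39°)) = 0.5407 pm

Final wavelength:
λ' = λ₀ + Δλ = 5.3211 + 0.5407 = 5.8618 pm

Final frequency:
f' = c/λ' = 299792458/5.8618429e-12 = 5.1143038e+19 Hz

Frequency shift (decrease):
Δf = f₀ - f' = 5.634e+19 - 5.1143038e+19 = 5.197e+18 Hz

(Intermediate values are shown rounded; full precision is carried through to the final answer.)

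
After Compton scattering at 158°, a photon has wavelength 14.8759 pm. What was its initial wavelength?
10.2000 pm

From λ' = λ + Δλ, we have λ = λ' - Δλ

First calculate the Compton shift:
Δλ = λ_C(1 - cos θ)
Δλ = 2.4263 × (1 - cos(158°))
Δλ = 2.4263 × 1.9272
Δλ = 4.6759 pm

Initial wavelength:
λ = λ' - Δλ
λ = 14.8759 - 4.6759
λ = 10.2000 pm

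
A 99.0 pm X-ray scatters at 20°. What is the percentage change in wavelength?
0.1478%

Calculate the Compton shift:
Δλ = λ_C(1 - cos(20°))
Δλ = 2.4263 × (1 - cos(20°))
Δλ = 2.4263 × 0.0603
Δλ = 0.1463 pm

Percentage change:
(Δλ/λ₀) × 100 = (0.1463/99.0) × 100
= 0.1478%

(Intermediate values are shown rounded; full precision is carried through to the final answer.)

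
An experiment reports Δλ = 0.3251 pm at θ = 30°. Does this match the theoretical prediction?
Yes, consistent

Calculate the expected shift for θ = 30°:

Δλ_expected = λ_C(1 - cos(30°))
Δλ_expected = 2.4263 × (1 - cos(30°))
Δλ_expected = 2.4263 × 0.1340
Δλ_expected = 0.3251 pm

Given shift: 0.3251 pm
Expected shift: 0.3251 pm
Difference: 0.0000 pm

The values match. This is consistent with Compton scattering at the stated angle.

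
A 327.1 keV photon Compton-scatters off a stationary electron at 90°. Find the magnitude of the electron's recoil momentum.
2.0474e-22 kg·m/s

The electron is initially at rest, so by conservation of momentum:
p⃗_e = p⃗₀ − p⃗'  (incident photon momentum minus scattered photon momentum)

Photon momentum magnitudes (p = h/λ = E/c):
λ₀ = hc/E₀ = 3.7904 pm → p₀ = h/λ₀ = 1.7481e-22 kg·m/s
Δλ = λ_C(1 − cos 90°) = 2.4263 pm
λ' = 6.2167 pm → p' = h/λ' = 1.0658e-22 kg·m/s

The scattered photon makes angle θ = 90° with the incident direction, so by the law of cosines:
|p⃗_e|² = p₀² + p'² − 2p₀p'cos θ
|p⃗_e|² = (1.7481e-22)² + (1.0658e-22)² − 2·1.7481e-22·1.0658e-22·cos(90°)
|p⃗_e| = 2.0474e-22 kg·m/s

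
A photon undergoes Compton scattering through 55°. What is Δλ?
1.0346 pm

Using the Compton scattering formula:
Δλ = λ_C(1 - cos θ)

where λ_C = h/(m_e·c) ≈ 2.4263 pm is the Compton wavelength of an electron.

For θ = 55°:
cos(55°) = 0.5736
1 - cos(55°) = 0.4264

Δλ = 2.4263 × 0.4264
Δλ = 1.0346 pm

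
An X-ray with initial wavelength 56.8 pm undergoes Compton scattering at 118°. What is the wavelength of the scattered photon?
60.3654 pm

Using the Compton scattering formula:
λ' = λ + Δλ = λ + λ_C(1 - cos θ)

Given:
- Initial wavelength λ = 56.8 pm
- Scattering angle θ = 118°
- Compton wavelength λ_C ≈ 2.4263 pm

Calculate the shift:
Δλ = 2.4263 × (1 - cos(118°))
Δλ = 2.4263 × 1.4695
Δλ = 3.5654 pm

Final wavelength:
λ' = 56.8 + 3.5654 = 60.3654 pm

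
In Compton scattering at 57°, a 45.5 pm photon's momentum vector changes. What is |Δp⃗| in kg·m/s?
1.3736e-23 kg·m/s

Photon momentum magnitude is p = h/λ.

Initial momentum:
p₀ = h/λ = 6.6261e-34/4.5500e-11 = 1.4563e-23 kg·m/s

After scattering:
λ' = λ + Δλ = 45.5 + 1.1048 = 46.6048 pm
p' = h/λ' = 6.6261e-34/4.6605e-11 = 1.4218e-23 kg·m/s

Momentum is a vector; the scattered photon's direction makes angle θ = 57° with the incident direction. The magnitude of the vector change Δp⃗ = p⃗₀ − p⃗' is found from the law of cosines:
|Δp⃗|² = p₀² + p'² − 2p₀p'cos θ
|Δp⃗|² = (1.4563e-23)² + (1.4218e-23)² − 2·1.4563e-23·1.4218e-23·cos(57°)
|Δp⃗| = 1.3736e-23 kg·m/s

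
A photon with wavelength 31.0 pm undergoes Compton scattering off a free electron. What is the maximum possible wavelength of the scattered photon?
35.8526 pm (at θ = 180°)

The Compton shift is Δλ = λ_C(1 − cos θ).

Since cos θ ranges from −1 to 1, the factor (1 − cos θ) ranges from 0 to 2; the maximum shift occurs at θ = 180° (backscattering):
Δλ_max = 2λ_C = 2 × 2.4263 pm = 4.8526 pm

Maximum scattered wavelength:
λ'_max = λ₀ + Δλ_max = 31.0 + 4.8526 = 35.8526 pm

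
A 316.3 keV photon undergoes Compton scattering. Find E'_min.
141.3336 keV (at θ = 180°)

The scattered photon has minimum energy when its wavelength is maximum, i.e., when the Compton shift Δλ = λ_C(1 − cos θ) is maximum. This occurs at θ = 180° (backscattering), giving Δλ_max = 2λ_C = 4.8526 pm.

Initial wavelength: λ₀ = hc/E₀ = 3.9198 pm
Maximum final wavelength: λ'_max = λ₀ + 2λ_C = 3.9198 + 4.8526 = 8.7724 pm
Minimum final energy: E'_min = hc/λ'_max = 141.3336 keV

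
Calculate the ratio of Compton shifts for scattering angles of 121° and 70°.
121° produces the larger shift by a factor of 2.303

Calculate both shifts using Δλ = λ_C(1 - cos θ):

For θ₁ = 70°:
Δλ₁ = 2.4263 × (1 - cos(70°))
Δλ₁ = 2.4263 × 0.6580
Δλ₁ = 1.5965 pm

For θ₂ = 121°:
Δλ₂ = 2.4263 × (1 - cos(121°))
Δλ₂ = 2.4263 × 1.5150
Δλ₂ = 3.6760 pm

The 121° angle produces the larger shift.
Ratio: 3.6760/1.5965 = 2.303

(Intermediate values are shown rounded; full precision is carried through to the final answer.)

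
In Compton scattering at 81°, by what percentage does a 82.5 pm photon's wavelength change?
2.4809%

Calculate the Compton shift:
Δλ = λ_C(1 - cos(81°))
Δλ = 2.4263 × (1 - cos(81°))
Δλ = 2.4263 × 0.8436
Δλ = 2.0468 pm

Percentage change:
(Δλ/λ₀) × 100 = (2.0468/82.5) × 100
= 2.4809%

(Intermediate values are shown rounded; full precision is carried through to the final answer.)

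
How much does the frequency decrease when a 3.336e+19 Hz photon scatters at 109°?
8.793e+18 Hz (decrease)

Convert frequency to wavelength (c = 299792458 m/s):
λ₀ = c/f₀ = 299792458/3.336e+19 = 8.9865845e-12 m = 8.9866 pm

Calculate Compton shift:
Δλ = λ_C(1 - cos(109°)) = 3.2162 pm

Final wavelength:
λ' = λ₀ + Δλ = 8.9866 + 3.2162 = 12.2028 pm

Final frequency:
f' = c/λ' = 299792458/1.2202824e-11 = 2.4567465e+19 Hz

Frequency shift (decrease):
Δf = f₀ - f' = 3.336e+19 - 2.4567465e+19 = 8.793e+18 Hz

(Intermediate values are shown rounded; full precision is carried through to the final answer.)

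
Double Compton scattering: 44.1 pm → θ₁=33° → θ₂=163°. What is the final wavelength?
49.2380 pm

Apply Compton shift twice:

First scattering at θ₁ = 33°:
Δλ₁ = λ_C(1 - cos(33°))
Δλ₁ = 2.4263 × 0.1613
Δλ₁ = 0.3914 pm

After first scattering:
λ₁ = 44.1 + 0.3914 = 44.4914 pm

Second scattering at θ₂ = 163°:
Δλ₂ = λ_C(1 - cos(163°))
Δλ₂ = 2.4263 × 1.9563
Δλ₂ = 4.7466 pm

Final wavelength:
λ₂ = 44.4914 + 4.7466 = 49.2380 pm

Total shift: Δλ_total = 0.3914 + 4.7466 = 5.1380 pm

(Intermediate values are shown rounded; full precision is carried through to the final answer.)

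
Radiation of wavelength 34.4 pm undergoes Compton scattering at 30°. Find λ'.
34.7251 pm

Using the Compton formula: λ' = λ + λ_C(1 − cos θ)

For θ = 30°, cos θ = √3/2 (exact) ≈ 0.8660, so:
1 − cos 30° = 1 − (√3/2) ≈ 0.1340

Δλ = λ_C × 0.1340 = 2.4263 × 0.1340 = 0.3251 pm

λ' = 34.4 + 0.3251 = 34.7251 pm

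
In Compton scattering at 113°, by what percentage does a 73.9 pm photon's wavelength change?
4.5661%

Calculate the Compton shift:
Δλ = λ_C(1 - cos(113°))
Δλ = 2.4263 × (1 - cos(113°))
Δλ = 2.4263 × 1.3907
Δλ = 3.3743 pm

Percentage change:
(Δλ/λ₀) × 100 = (3.3743/73.9) × 100
= 4.5661%

(Intermediate values are shown rounded; full precision is carried through to the final answer.)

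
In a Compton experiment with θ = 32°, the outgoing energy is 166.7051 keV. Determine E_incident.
175.4000 keV

Convert final energy to wavelength (hc ≈ 1239.842 keV·pm):
λ' = hc/E' = 1239.842 / 166.7051 = 7.4373 pm

Calculate the Compton shift:
Δλ = λ_C(1 - cos(32°))
Δλ = 2.4263 × (1 - cos(32°))
Δλ = 0.3687 pm

Initial wavelength:
λ = λ' - Δλ = 7.4373 - 0.3687 = 7.0687 pm

Initial energy:
E = hc/λ = 1239.842 / 7.0687 = 175.4000 keV

(Intermediate values are shown rounded; full precision is carried through to the final answer.)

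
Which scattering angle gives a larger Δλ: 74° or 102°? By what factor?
102° produces the larger shift by a factor of 1.668

Calculate both shifts using Δλ = λ_C(1 - cos θ):

For θ₁ = 74°:
Δλ₁ = 2.4263 × (1 - cos(74°))
Δλ₁ = 2.4263 × 0.7244
Δλ₁ = 1.7575 pm

For θ₂ = 102°:
Δλ₂ = 2.4263 × (1 - cos(102°))
Δλ₂ = 2.4263 × 1.2079
Δλ₂ = 2.9308 pm

The 102° angle produces the larger shift.
Ratio: 2.9308/1.7575 = 1.668

(Intermediate values are shown rounded; full precision is carried through to the final answer.)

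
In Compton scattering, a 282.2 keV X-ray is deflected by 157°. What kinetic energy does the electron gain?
145.2497 keV

By energy conservation: K_e = E_initial - E_final

First find the scattered photon energy:
Initial wavelength: λ = hc/E = 4.3935 pm
Compton shift: Δλ = λ_C(1 - cos(157°)) = 4.6597 pm
Final wavelength: λ' = 4.3935 + 4.6597 = 9.0532 pm
Final photon energy: E' = hc/λ' = 136.9503 keV

Electron kinetic energy:
K_e = E - E' = 282.2000 - 136.9503 = 145.2497 keV

(Intermediate values are shown rounded; full precision is carried through to the final answer.)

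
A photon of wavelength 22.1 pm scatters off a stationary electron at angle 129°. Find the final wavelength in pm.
26.0532 pm

Using the Compton scattering formula:
λ' = λ + Δλ = λ + λ_C(1 - cos θ)

Given:
- Initial wavelength λ = 22.1 pm
- Scattering angle θ = 129°
- Compton wavelength λ_C ≈ 2.4263 pm

Calculate the shift:
Δλ = 2.4263 × (1 - cos(129°))
Δλ = 2.4263 × 1.6293
Δλ = 3.9532 pm

Final wavelength:
λ' = 22.1 + 3.9532 = 26.0532 pm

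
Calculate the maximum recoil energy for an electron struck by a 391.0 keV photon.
236.4751 keV

Maximum energy transfer occurs at θ = 180° (backscattering).

Initial photon: E₀ = 391.0 keV → λ₀ = 3.1710 pm

Maximum Compton shift (at 180°):
Δλ_max = 2λ_C = 2 × 2.4263 = 4.8526 pm

Final wavelength:
λ' = 3.1710 + 4.8526 = 8.0236 pm

Minimum photon energy (maximum energy to electron):
E'_min = hc/λ' = 154.5249 keV

Maximum electron kinetic energy:
K_max = E₀ - E'_min = 391.0000 - 154.5249 = 236.4751 keV

(Intermediate values are shown rounded; full precision is carried through to the final answer.)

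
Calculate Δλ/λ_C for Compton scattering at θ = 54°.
0.4122 λ_C

The Compton shift formula is:
Δλ = λ_C(1 - cos θ)

Dividing both sides by λ_C:
Δλ/λ_C = 1 - cos θ

For θ = 54°:
Δλ/λ_C = 1 - cos(54°)
Δλ/λ_C = 1 - 0.5878
Δλ/λ_C = 0.4122

This means the shift is 0.4122 × λ_C = 1.0002 pm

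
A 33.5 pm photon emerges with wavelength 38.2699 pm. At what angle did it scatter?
165.00°

First find the wavelength shift:
Δλ = λ' - λ = 38.2699 - 33.5 = 4.7699 pm

Using Δλ = λ_C(1 - cos θ), with λ_C = h/(m_e·c) ≈ 2.42631024 pm:
cos θ = 1 - Δλ/λ_C
cos θ = 1 - 4.7699/2.42631024
cos θ = -0.965907

θ = arccos(-0.965907)
θ = 165.00°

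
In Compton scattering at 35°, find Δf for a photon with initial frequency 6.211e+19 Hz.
5.176e+18 Hz (decrease)

Convert frequency to wavelength (c = 299792458 m/s):
λ₀ = c/f₀ = 299792458/6.211e+19 = 4.8267986e-12 m = 4.8268 pm

Calculate Compton shift:
Δλ = λ_C(1 - cos(35°)) = 0.4388 pm

Final wavelength:
λ' = λ₀ + Δλ = 4.8268 + 0.4388 = 5.2656 pm

Final frequency:
f' = c/λ' = 299792458/5.2655918e-12 = 5.6934238e+19 Hz

Frequency shift (decrease):
Δf = f₀ - f' = 6.211e+19 - 5.6934238e+19 = 5.176e+18 Hz

(Intermediate values are shown rounded; full precision is carried through to the final answer.)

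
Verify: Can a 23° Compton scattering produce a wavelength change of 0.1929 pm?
Yes, consistent

Calculate the expected shift for θ = 23°:

Δλ_expected = λ_C(1 - cos(23°))
Δλ_expected = 2.4263 × (1 - cos(23°))
Δλ_expected = 2.4263 × 0.0795
Δλ_expected = 0.1929 pm

Given shift: 0.1929 pm
Expected shift: 0.1929 pm
Difference: 0.0000 pm

The values match. This is consistent with Compton scattering at the stated angle.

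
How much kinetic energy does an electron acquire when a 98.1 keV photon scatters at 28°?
2.1560 keV

By energy conservation: K_e = E_initial - E_final

First find the scattered photon energy:
Initial wavelength: λ = hc/E = 12.6386 pm
Compton shift: Δλ = λ_C(1 - cos(28°)) = 0.2840 pm
Final wavelength: λ' = 12.6386 + 0.2840 = 12.9226 pm
Final photon energy: E' = hc/λ' = 95.9440 keV

Electron kinetic energy:
K_e = E - E' = 98.1000 - 95.9440 = 2.1560 keV

(Intermediate values are shown rounded; full precision is carried through to the final answer.)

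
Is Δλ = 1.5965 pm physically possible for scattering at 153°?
No, inconsistent

Calculate the expected shift for θ = 153°:

Δλ_expected = λ_C(1 - cos(153°))
Δλ_expected = 2.4263 × (1 - cos(153°))
Δλ_expected = 2.4263 × 1.8910
Δλ_expected = 4.5882 pm

Given shift: 1.5965 pm
Expected shift: 4.5882 pm
Difference: 2.9917 pm

The values do not match. The given shift corresponds to θ ≈ 70.0°, not 153°.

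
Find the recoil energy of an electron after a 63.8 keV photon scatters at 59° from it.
3.6425 keV

By energy conservation: K_e = E_initial - E_final

First find the scattered photon energy:
Initial wavelength: λ = hc/E = 19.4333 pm
Compton shift: Δλ = λ_C(1 - cos(59°)) = 1.1767 pm
Final wavelength: λ' = 19.4333 + 1.1767 = 20.6099 pm
Final photon energy: E' = hc/λ' = 60.1575 keV

Electron kinetic energy:
K_e = E - E' = 63.8000 - 60.1575 = 3.6425 keV

(Intermediate values are shown rounded; full precision is carried through to the final answer.)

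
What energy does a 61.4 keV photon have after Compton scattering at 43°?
59.4800 keV

First convert energy to wavelength:
λ = hc/E, with hc ≈ 1239.842 keV·pm (i.e. 1239.842 eV·nm)

For E = 61.4 keV = 61400 eV:
λ = 1239.842 keV·pm / 61.4 keV
λ = 20.1929 pm

Calculate the Compton shift:
Δλ = λ_C(1 - cos(43°)) = 2.4263 × 0.2686
Δλ = 0.6518 pm

Final wavelength:
λ' = 20.1929 + 0.6518 = 20.8447 pm

Final energy:
E' = hc/λ' = 1239.842 / 20.8447 = 59.4800 keV

(Intermediate values are shown rounded; full precision is carried through to the final answer.)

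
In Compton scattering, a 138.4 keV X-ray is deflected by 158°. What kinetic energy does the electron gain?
47.4648 keV

By energy conservation: K_e = E_initial - E_final

First find the scattered photon energy:
Initial wavelength: λ = hc/E = 8.9584 pm
Compton shift: Δλ = λ_C(1 - cos(158°)) = 4.6759 pm
Final wavelength: λ' = 8.9584 + 4.6759 = 13.6343 pm
Final photon energy: E' = hc/λ' = 90.9352 keV

Electron kinetic energy:
K_e = E - E' = 138.4000 - 90.9352 = 47.4648 keV

(Intermediate values are shown rounded; full precision is carried through to the final answer.)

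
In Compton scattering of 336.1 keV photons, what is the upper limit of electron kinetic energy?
190.9454 keV

Maximum energy transfer occurs at θ = 180° (backscattering).

Initial photon: E₀ = 336.1 keV → λ₀ = 3.6889 pm

Maximum Compton shift (at 180°):
Δλ_max = 2λ_C = 2 × 2.4263 = 4.8526 pm

Final wavelength:
λ' = 3.6889 + 4.8526 = 8.5415 pm

Minimum photon energy (maximum energy to electron):
E'_min = hc/λ' = 145.1546 keV

Maximum electron kinetic energy:
K_max = E₀ - E'_min = 336.1000 - 145.1546 = 190.9454 keV

(Intermediate values are shown rounded; full precision is carried through to the final answer.)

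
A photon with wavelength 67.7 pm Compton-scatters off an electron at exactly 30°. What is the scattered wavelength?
68.0251 pm

Using the Compton formula: λ' = λ + λ_C(1 − cos θ)

For θ = 30°, cos θ = √3/2 (exact) ≈ 0.8660, so:
1 − cos 30° = 1 − (√3/2) ≈ 0.1340

Δλ = λ_C × 0.1340 = 2.4263 × 0.1340 = 0.3251 pm

λ' = 67.7 + 0.3251 = 68.0251 pm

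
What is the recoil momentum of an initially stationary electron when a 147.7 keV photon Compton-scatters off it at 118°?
1.1579e-22 kg·m/s

The electron is initially at rest, so by conservation of momentum:
p⃗_e = p⃗₀ − p⃗'  (incident photon momentum minus scattered photon momentum)

Photon momentum magnitudes (p = h/λ = E/c):
λ₀ = hc/E₀ = 8.3943 pm → p₀ = h/λ₀ = 7.8935e-23 kg·m/s
Δλ = λ_C(1 − cos 118°) = 3.5654 pm
λ' = 11.9597 pm → p' = h/λ' = 5.5403e-23 kg·m/s

The scattered photon makes angle θ = 118° with the incident direction, so by the law of cosines:
|p⃗_e|² = p₀² + p'² − 2p₀p'cos θ
|p⃗_e|² = (7.8935e-23)² + (5.5403e-23)² − 2·7.8935e-23·5.5403e-23·cos(118°)
|p⃗_e| = 1.1579e-22 kg·m/s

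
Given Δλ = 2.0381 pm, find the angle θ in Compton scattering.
80.79°

From the Compton formula Δλ = λ_C(1 - cos θ), we can solve for θ:

cos θ = 1 - Δλ/λ_C

Given:
- Δλ = 2.0381 pm
- λ_C = h/(m_e·c) ≈ 2.42631024 pm

cos θ = 1 - 2.0381/2.42631024
cos θ = 1 - 0.840000
cos θ = 0.160000

θ = arccos(0.160000)
θ = 80.79°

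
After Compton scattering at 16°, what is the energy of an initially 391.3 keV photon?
380.0269 keV

First convert energy to wavelength:
λ = hc/E, with hc ≈ 1239.842 keV·pm (i.e. 1239.842 eV·nm)

For E = 391.3 keV = 391300 eV:
λ = 1239.842 keV·pm / 391.3 keV
λ = 3.1685 pm

Calculate the Compton shift:
Δλ = λ_C(1 - cos(16°)) = 2.4263 × 0.0387
Δλ = 0.0940 pm

Final wavelength:
λ' = 3.1685 + 0.0940 = 3.2625 pm

Final energy:
E' = hc/λ' = 1239.842 / 3.2625 = 380.0269 keV

(Intermediate values are shown rounded; full precision is carried through to the final answer.)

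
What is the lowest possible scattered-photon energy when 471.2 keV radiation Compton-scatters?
165.6687 keV (at θ = 180°)

The scattered photon has minimum energy when its wavelength is maximum, i.e., when the Compton shift Δλ = λ_C(1 − cos θ) is maximum. This occurs at θ = 180° (backscattering), giving Δλ_max = 2λ_C = 4.8526 pm.

Initial wavelength: λ₀ = hc/E₀ = 2.6312 pm
Maximum final wavelength: λ'_max = λ₀ + 2λ_C = 2.6312 + 4.8526 = 7.4839 pm
Minimum final energy: E'_min = hc/λ'_max = 165.6687 keV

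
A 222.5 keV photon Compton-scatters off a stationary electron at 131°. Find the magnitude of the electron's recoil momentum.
1.7232e-22 kg·m/s

The electron is initially at rest, so by conservation of momentum:
p⃗_e = p⃗₀ − p⃗'  (incident photon momentum minus scattered photon momentum)

Photon momentum magnitudes (p = h/λ = E/c):
λ₀ = hc/E₀ = 5.5723 pm → p₀ = h/λ₀ = 1.1891e-22 kg·m/s
Δλ = λ_C(1 − cos 131°) = 4.0181 pm
λ' = 9.5904 pm → p' = h/λ' = 6.9090e-23 kg·m/s

The scattered photon makes angle θ = 131° with the incident direction, so by the law of cosines:
|p⃗_e|² = p₀² + p'² − 2p₀p'cos θ
|p⃗_e|² = (1.1891e-22)² + (6.9090e-23)² − 2·1.1891e-22·6.9090e-23·cos(131°)
|p⃗_e| = 1.7232e-22 kg·m/s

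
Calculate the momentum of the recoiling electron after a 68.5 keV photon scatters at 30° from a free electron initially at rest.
1.8793e-23 kg·m/s

The electron is initially at rest, so by conservation of momentum:
p⃗_e = p⃗₀ − p⃗'  (incident photon momentum minus scattered photon momentum)

Photon momentum magnitudes (p = h/λ = E/c):
λ₀ = hc/E₀ = 18.0999 pm → p₀ = h/λ₀ = 3.6608e-23 kg·m/s
Δλ = λ_C(1 − cos 30°) = 0.3251 pm
λ' = 18.4249 pm → p' = h/λ' = 3.5962e-23 kg·m/s

The scattered photon makes angle θ = 30° with the incident direction, so by the law of cosines:
|p⃗_e|² = p₀² + p'² − 2p₀p'cos θ
|p⃗_e|² = (3.6608e-23)² + (3.5962e-23)² − 2·3.6608e-23·3.5962e-23·cos(30°)
|p⃗_e| = 1.8793e-23 kg·m/s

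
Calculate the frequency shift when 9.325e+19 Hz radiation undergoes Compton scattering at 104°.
4.512e+19 Hz (decrease)

Convert frequency to wavelength (c = 299792458 m/s):
λ₀ = c/f₀ = 299792458/9.325e+19 = 3.2149325e-12 m = 3.2149 pm

Calculate Compton shift:
Δλ = λ_C(1 - cos(104°)) = 3.0133 pm

Final wavelength:
λ' = λ₀ + Δλ = 3.2149 + 3.0133 = 6.2282 pm

Final frequency:
f' = c/λ' = 299792458/6.2282203e-12 = 4.8134530e+19 Hz

Frequency shift (decrease):
Δf = f₀ - f' = 9.325e+19 - 4.8134530e+19 = 4.512e+19 Hz

(Intermediate values are shown rounded; full precision is carried through to the final answer.)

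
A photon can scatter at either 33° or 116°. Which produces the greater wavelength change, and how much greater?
116° produces the larger shift by a factor of 8.916

Calculate both shifts using Δλ = λ_C(1 - cos θ):

For θ₁ = 33°:
Δλ₁ = 2.4263 × (1 - cos(33°))
Δλ₁ = 2.4263 × 0.1613
Δλ₁ = 0.3914 pm

For θ₂ = 116°:
Δλ₂ = 2.4263 × (1 - cos(116°))
Δλ₂ = 2.4263 × 1.4384
Δλ₂ = 3.4899 pm

The 116° angle produces the larger shift.
Ratio: 3.4899/0.3914 = 8.916

(Intermediate values are shown rounded; full precision is carried through to the final answer.)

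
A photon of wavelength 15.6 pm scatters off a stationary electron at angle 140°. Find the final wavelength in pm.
19.8850 pm

Using the Compton scattering formula:
λ' = λ + Δλ = λ + λ_C(1 - cos θ)

Given:
- Initial wavelength λ = 15.6 pm
- Scattering angle θ = 140°
- Compton wavelength λ_C ≈ 2.4263 pm

Calculate the shift:
Δλ = 2.4263 × (1 - cos(140°))
Δλ = 2.4263 × 1.7660
Δλ = 4.2850 pm

Final wavelength:
λ' = 15.6 + 4.2850 = 19.8850 pm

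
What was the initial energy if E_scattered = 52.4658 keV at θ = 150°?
64.9000 keV

Convert final energy to wavelength (hc ≈ 1239.842 keV·pm):
λ' = hc/E' = 1239.842 / 52.4658 = 23.6314 pm

Calculate the Compton shift:
Δλ = λ_C(1 - cos(150°))
Δλ = 2.4263 × (1 - cos(150°))
Δλ = 4.5276 pm

Initial wavelength:
λ = λ' - Δλ = 23.6314 - 4.5276 = 19.1039 pm

Initial energy:
E = hc/λ = 1239.842 / 19.1039 = 64.9000 keV

(Intermediate values are shown rounded; full precision is carried through to the final answer.)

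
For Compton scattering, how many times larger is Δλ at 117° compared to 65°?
117° produces the larger shift by a factor of 2.518

Calculate both shifts using Δλ = λ_C(1 - cos θ):

For θ₁ = 65°:
Δλ₁ = 2.4263 × (1 - cos(65°))
Δλ₁ = 2.4263 × 0.5774
Δλ₁ = 1.4009 pm

For θ₂ = 117°:
Δλ₂ = 2.4263 × (1 - cos(117°))
Δλ₂ = 2.4263 × 1.4540
Δλ₂ = 3.5278 pm

The 117° angle produces the larger shift.
Ratio: 3.5278/1.4009 = 2.518

(Intermediate values are shown rounded; full precision is carried through to the final answer.)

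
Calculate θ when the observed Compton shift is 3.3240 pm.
111.71°

From the Compton formula Δλ = λ_C(1 - cos θ), we can solve for θ:

cos θ = 1 - Δλ/λ_C

Given:
- Δλ = 3.3240 pm
- λ_C = h/(m_e·c) ≈ 2.42631024 pm

cos θ = 1 - 3.3240/2.42631024
cos θ = 1 - 1.369981
cos θ = -0.369981

θ = arccos(-0.369981)
θ = 111.71°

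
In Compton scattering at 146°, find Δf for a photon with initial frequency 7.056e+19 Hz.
3.605e+19 Hz (decrease)

Convert frequency to wavelength (c = 299792458 m/s):
λ₀ = c/f₀ = 299792458/7.056e+19 = 4.2487593e-12 m = 4.2488 pm

Calculate Compton shift:
Δλ = λ_C(1 - cos(146°)) = 4.4378 pm

Final wavelength:
λ' = λ₀ + Δλ = 4.2488 + 4.4378 = 8.6866 pm

Final frequency:
f' = c/λ' = 299792458/8.6865719e-12 = 3.4512171e+19 Hz

Frequency shift (decrease):
Δf = f₀ - f' = 7.056e+19 - 3.4512171e+19 = 3.605e+19 Hz

(Intermediate values are shown rounded; full precision is carried through to the final answer.)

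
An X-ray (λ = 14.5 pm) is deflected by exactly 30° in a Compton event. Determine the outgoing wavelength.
14.8251 pm

Using the Compton formula: λ' = λ + λ_C(1 − cos θ)

For θ = 30°, cos θ = √3/2 (exact) ≈ 0.8660, so:
1 − cos 30° = 1 − (√3/2) ≈ 0.1340

Δλ = λ_C × 0.1340 = 2.4263 × 0.1340 = 0.3251 pm

λ' = 14.5 + 0.3251 = 14.8251 pm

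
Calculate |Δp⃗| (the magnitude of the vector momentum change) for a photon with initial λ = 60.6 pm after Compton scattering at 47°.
8.6660e-24 kg·m/s

Photon momentum magnitude is p = h/λ.

Initial momentum:
p₀ = h/λ = 6.6261e-34/6.0600e-11 = 1.0934e-23 kg·m/s

After scattering:
λ' = λ + Δλ = 60.6 + 0.7716 = 61.3716 pm
p' = h/λ' = 6.6261e-34/6.1372e-11 = 1.0797e-23 kg·m/s

Momentum is a vector; the scattered photon's direction makes angle θ = 47° with the incident direction. The magnitude of the vector change Δp⃗ = p⃗₀ − p⃗' is found from the law of cosines:
|Δp⃗|² = p₀² + p'² − 2p₀p'cos θ
|Δp⃗|² = (1.0934e-23)² + (1.0797e-23)² − 2·1.0934e-23·1.0797e-23·cos(47°)
|Δp⃗| = 8.6660e-24 kg·m/s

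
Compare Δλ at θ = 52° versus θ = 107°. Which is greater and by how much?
107° produces the larger shift by a factor of 3.363

Calculate both shifts using Δλ = λ_C(1 - cos θ):

For θ₁ = 52°:
Δλ₁ = 2.4263 × (1 - cos(52°))
Δλ₁ = 2.4263 × 0.3843
Δλ₁ = 0.9325 pm

For θ₂ = 107°:
Δλ₂ = 2.4263 × (1 - cos(107°))
Δλ₂ = 2.4263 × 1.2924
Δλ₂ = 3.1357 pm

The 107° angle produces the larger shift.
Ratio: 3.1357/0.9325 = 3.363

(Intermediate values are shown rounded; full precision is carried through to the final answer.)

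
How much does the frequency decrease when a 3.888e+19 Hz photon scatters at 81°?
8.156e+18 Hz (decrease)

Convert frequency to wavelength (c = 299792458 m/s):
λ₀ = c/f₀ = 299792458/3.888e+19 = 7.7107114e-12 m = 7.7107 pm

Calculate Compton shift:
Δλ = λ_C(1 - cos(81°)) = 2.0468 pm

Final wavelength:
λ' = λ₀ + Δλ = 7.7107 + 2.0468 = 9.7575 pm

Final frequency:
f' = c/λ' = 299792458/9.7574631e-12 = 3.0724427e+19 Hz

Frequency shift (decrease):
Δf = f₀ - f' = 3.888e+19 - 3.0724427e+19 = 8.156e+18 Hz

(Intermediate values are shown rounded; full precision is carried through to the final answer.)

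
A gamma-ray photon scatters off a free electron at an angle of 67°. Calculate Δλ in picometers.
1.4783 pm

Using the Compton scattering formula:
Δλ = λ_C(1 - cos θ)

where λ_C = h/(m_e·c) ≈ 2.4263 pm is the Compton wavelength of an electron.

For θ = 67°:
cos(67°) = 0.3907
1 - cos(67°) = 0.6093

Δλ = 2.4263 × 0.6093
Δλ = 1.4783 pm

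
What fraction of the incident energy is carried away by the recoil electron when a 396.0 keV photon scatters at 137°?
0.5730 (or 57.30%)

Calculate initial and final photon energies:

Initial: E₀ = 396.0 keV → λ₀ = 3.1309 pm
Compton shift: Δλ = 4.2008 pm
Final wavelength: λ' = 7.3317 pm
Final energy: E' = 169.1067 keV

Fractional energy loss:
(E₀ - E')/E₀ = (396.0000 - 169.1067)/396.0000
= 226.8933/396.0000
= 0.5730
= 57.30%

(Intermediate values are shown rounded; full precision is carried through to the final answer.)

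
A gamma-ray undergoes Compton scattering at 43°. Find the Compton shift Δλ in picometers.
0.6518 pm

Using the Compton scattering formula:
Δλ = λ_C(1 - cos θ)

where λ_C = h/(m_e·c) ≈ 2.4263 pm is the Compton wavelength of an electron.

For θ = 43°:
cos(43°) = 0.7314
1 - cos(43°) = 0.2686

Δλ = 2.4263 × 0.2686
Δλ = 0.6518 pm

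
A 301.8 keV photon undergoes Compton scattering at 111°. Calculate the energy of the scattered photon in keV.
167.4562 keV

First convert energy to wavelength:
λ = hc/E, with hc ≈ 1239.842 keV·pm (i.e. 1239.842 eV·nm)

For E = 301.8 keV = 301800 eV:
λ = 1239.842 keV·pm / 301.8 keV
λ = 4.1082 pm

Calculate the Compton shift:
Δλ = λ_C(1 - cos(111°)) = 2.4263 × 1.3584
Δλ = 3.2958 pm

Final wavelength:
λ' = 4.1082 + 3.2958 = 7.4040 pm

Final energy:
E' = hc/λ' = 1239.842 / 7.4040 = 167.4562 keV

(Intermediate values are shown rounded; full precision is carried through to the final answer.)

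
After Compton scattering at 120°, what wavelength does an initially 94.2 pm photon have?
97.8395 pm

Using the Compton formula: λ' = λ + λ_C(1 − cos θ)

For θ = 120°, cos θ = -1/2 (exact) = -0.5000, so:
1 − cos 120° = 1 − (-1/2) = 1.5000

Δλ = λ_C × 1.5000 = 2.4263 × 1.5000 = 3.6395 pm

λ' = 94.2 + 3.6395 = 97.8395 pm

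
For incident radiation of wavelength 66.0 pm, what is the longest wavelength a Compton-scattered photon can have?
70.8526 pm (at θ = 180°)

The Compton shift is Δλ = λ_C(1 − cos θ).

Since cos θ ranges from −1 to 1, the factor (1 − cos θ) ranges from 0 to 2; the maximum shift occurs at θ = 180° (backscattering):
Δλ_max = 2λ_C = 2 × 2.4263 pm = 4.8526 pm

Maximum scattered wavelength:
λ'_max = λ₀ + Δλ_max = 66.0 + 4.8526 = 70.8526 pm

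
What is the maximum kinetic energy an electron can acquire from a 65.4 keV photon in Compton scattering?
13.3287 keV

Maximum energy transfer occurs at θ = 180° (backscattering).

Initial photon: E₀ = 65.4 keV → λ₀ = 18.9578 pm

Maximum Compton shift (at 180°):
Δλ_max = 2λ_C = 2 × 2.4263 = 4.8526 pm

Final wavelength:
λ' = 18.9578 + 4.8526 = 23.8104 pm

Minimum photon energy (maximum energy to electron):
E'_min = hc/λ' = 52.0713 keV

Maximum electron kinetic energy:
K_max = E₀ - E'_min = 65.4000 - 52.0713 = 13.3287 keV

(Intermediate values are shown rounded; full precision is carried through to the final answer.)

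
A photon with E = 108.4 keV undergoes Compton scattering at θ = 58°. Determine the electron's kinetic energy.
9.8294 keV

By energy conservation: K_e = E_initial - E_final

First find the scattered photon energy:
Initial wavelength: λ = hc/E = 11.4377 pm
Compton shift: Δλ = λ_C(1 - cos(58°)) = 1.1406 pm
Final wavelength: λ' = 11.4377 + 1.1406 = 12.5782 pm
Final photon energy: E' = hc/λ' = 98.5706 keV

Electron kinetic energy:
K_e = E - E' = 108.4000 - 98.5706 = 9.8294 keV

(Intermediate values are shown rounded; full precision is carried through to the final answer.)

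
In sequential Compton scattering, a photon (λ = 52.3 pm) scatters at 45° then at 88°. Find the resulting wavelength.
55.3523 pm

Apply Compton shift twice:

First scattering at θ₁ = 45°:
Δλ₁ = λ_C(1 - cos(45°))
Δλ₁ = 2.4263 × 0.2929
Δλ₁ = 0.7106 pm

After first scattering:
λ₁ = 52.3 + 0.7106 = 53.0106 pm

Second scattering at θ₂ = 88°:
Δλ₂ = λ_C(1 - cos(88°))
Δλ₂ = 2.4263 × 0.9651
Δλ₂ = 2.3416 pm

Final wavelength:
λ₂ = 53.0106 + 2.3416 = 55.3523 pm

Total shift: Δλ_total = 0.7106 + 2.3416 = 3.0523 pm

(Intermediate values are shown rounded; full precision is carried through to the final answer.)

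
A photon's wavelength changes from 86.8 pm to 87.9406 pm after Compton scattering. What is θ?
58.00°

First find the wavelength shift:
Δλ = λ' - λ = 87.9406 - 86.8 = 1.1406 pm

Using Δλ = λ_C(1 - cos θ), with λ_C = h/(m_e·c) ≈ 2.42631024 pm:
cos θ = 1 - Δλ/λ_C
cos θ = 1 - 1.1406/2.42631024
cos θ = 0.529903

θ = arccos(0.529903)
θ = 58.00°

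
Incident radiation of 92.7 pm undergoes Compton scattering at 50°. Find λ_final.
93.5667 pm

Using the Compton scattering formula:
λ' = λ + Δλ = λ + λ_C(1 - cos θ)

Given:
- Initial wavelength λ = 92.7 pm
- Scattering angle θ = 50°
- Compton wavelength λ_C ≈ 2.4263 pm

Calculate the shift:
Δλ = 2.4263 × (1 - cos(50°))
Δλ = 2.4263 × 0.3572
Δλ = 0.8667 pm

Final wavelength:
λ' = 92.7 + 0.8667 = 93.5667 pm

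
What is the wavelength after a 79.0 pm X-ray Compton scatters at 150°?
83.5276 pm

Using the Compton scattering formula:
λ' = λ + Δλ = λ + λ_C(1 - cos θ)

Given:
- Initial wavelength λ = 79.0 pm
- Scattering angle θ = 150°
- Compton wavelength λ_C ≈ 2.4263 pm

Calculate the shift:
Δλ = 2.4263 × (1 - cos(150°))
Δλ = 2.4263 × 1.8660
Δλ = 4.5276 pm

Final wavelength:
λ' = 79.0 + 4.5276 = 83.5276 pm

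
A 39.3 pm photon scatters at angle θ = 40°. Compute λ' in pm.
39.8676 pm

Using the Compton scattering formula:
λ' = λ + Δλ = λ + λ_C(1 - cos θ)

Given:
- Initial wavelength λ = 39.3 pm
- Scattering angle θ = 40°
- Compton wavelength λ_C ≈ 2.4263 pm

Calculate the shift:
Δλ = 2.4263 × (1 - cos(40°))
Δλ = 2.4263 × 0.2340
Δλ = 0.5676 pm

Final wavelength:
λ' = 39.3 + 0.5676 = 39.8676 pm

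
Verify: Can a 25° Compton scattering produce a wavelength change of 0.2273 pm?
Yes, consistent

Calculate the expected shift for θ = 25°:

Δλ_expected = λ_C(1 - cos(25°))
Δλ_expected = 2.4263 × (1 - cos(25°))
Δλ_expected = 2.4263 × 0.0937
Δλ_expected = 0.2273 pm

Given shift: 0.2273 pm
Expected shift: 0.2273 pm
Difference: 0.0000 pm

The values match. This is consistent with Compton scattering at the stated angle.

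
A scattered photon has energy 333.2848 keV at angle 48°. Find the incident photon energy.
424.9999 keV

Convert final energy to wavelength (hc ≈ 1239.842 keV·pm):
λ' = hc/E' = 1239.842 / 333.2848 = 3.7201 pm

Calculate the Compton shift:
Δλ = λ_C(1 - cos(48°))
Δλ = 2.4263 × (1 - cos(48°))
Δλ = 0.8028 pm

Initial wavelength:
λ = λ' - Δλ = 3.7201 - 0.8028 = 2.9173 pm

Initial energy:
E = hc/λ = 1239.842 / 2.9173 = 424.9999 keV

(Intermediate values are shown rounded; full precision is carried through to the final answer.)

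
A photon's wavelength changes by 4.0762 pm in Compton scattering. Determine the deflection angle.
132.84°

From the Compton formula Δλ = λ_C(1 - cos θ), we can solve for θ:

cos θ = 1 - Δλ/λ_C

Given:
- Δλ = 4.0762 pm
- λ_C = h/(m_e·c) ≈ 2.42631024 pm

cos θ = 1 - 4.0762/2.42631024
cos θ = 1 - 1.680000
cos θ = -0.680000

θ = arccos(-0.680000)
θ = 132.84°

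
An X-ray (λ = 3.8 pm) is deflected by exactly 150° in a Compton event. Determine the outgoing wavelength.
8.3276 pm

Using the Compton formula: λ' = λ + λ_C(1 − cos θ)

For θ = 150°, cos θ = -√3/2 (exact) ≈ -0.8660, so:
1 − cos 150° = 1 − (-√3/2) ≈ 1.8660

Δλ = λ_C × 1.8660 = 2.4263 × 1.8660 = 4.5276 pm

λ' = 3.8 + 4.5276 = 8.3276 pm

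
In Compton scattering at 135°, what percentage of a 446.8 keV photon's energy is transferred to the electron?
0.5988 (or 59.88%)

Calculate initial and final photon energies:

Initial: E₀ = 446.8 keV → λ₀ = 2.7749 pm
Compton shift: Δλ = 4.1420 pm
Final wavelength: λ' = 6.9169 pm
Final energy: E' = 179.2480 keV

Fractional energy loss:
(E₀ - E')/E₀ = (446.8000 - 179.2480)/446.8000
= 267.5520/446.8000
= 0.5988
= 59.88%

(Intermediate values are shown rounded; full precision is carried through to the final answer.)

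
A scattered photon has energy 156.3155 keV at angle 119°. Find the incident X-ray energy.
286.4001 keV

Convert final energy to wavelength (hc ≈ 1239.842 keV·pm):
λ' = hc/E' = 1239.842 / 156.3155 = 7.9317 pm

Calculate the Compton shift:
Δλ = λ_C(1 - cos(119°))
Δλ = 2.4263 × (1 - cos(119°))
Δλ = 3.6026 pm

Initial wavelength:
λ = λ' - Δλ = 7.9317 - 3.6026 = 4.3291 pm

Initial energy:
E = hc/λ = 1239.842 / 4.3291 = 286.4001 keV

(Intermediate values are shown rounded; full precision is carried through to the final answer.)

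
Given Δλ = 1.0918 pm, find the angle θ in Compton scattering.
56.63°

From the Compton formula Δλ = λ_C(1 - cos θ), we can solve for θ:

cos θ = 1 - Δλ/λ_C

Given:
- Δλ = 1.0918 pm
- λ_C = h/(m_e·c) ≈ 2.42631024 pm

cos θ = 1 - 1.0918/2.42631024
cos θ = 1 - 0.449984
cos θ = 0.550016

θ = arccos(0.550016)
θ = 56.63°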